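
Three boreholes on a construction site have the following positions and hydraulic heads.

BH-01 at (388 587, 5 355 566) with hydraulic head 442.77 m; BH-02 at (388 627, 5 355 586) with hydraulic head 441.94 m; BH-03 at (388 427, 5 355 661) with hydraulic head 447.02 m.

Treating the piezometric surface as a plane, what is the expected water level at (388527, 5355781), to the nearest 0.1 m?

With h = a·x + b·y + c and BH-01 as origin, the differences give:
  40·a + 20·b = -0.83
  (-160)·a + 95·b = +4.25
Eliminate b (×95 and ×20, subtract): 7000·a = -163.850 → a = ∂h/∂x = -0.02341
Back-substitute: b = ∂h/∂y = +0.005314.
h(388527, 5355781) = 442.77 + (-0.02341)·(-60) + (+0.005314)·(215) = 442.77 +1.404 +1.143 = 445.317 m.

445.3 m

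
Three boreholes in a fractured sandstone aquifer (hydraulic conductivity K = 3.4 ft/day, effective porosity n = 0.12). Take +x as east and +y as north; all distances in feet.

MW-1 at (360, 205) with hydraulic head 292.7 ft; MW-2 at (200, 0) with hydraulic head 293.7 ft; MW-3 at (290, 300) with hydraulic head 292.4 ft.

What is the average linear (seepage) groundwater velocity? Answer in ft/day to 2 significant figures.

Differences from MW-1: to MW-2 (Δx, Δy, Δh) = (-160, -205, +1.0); to MW-3 = (-70, 95, -0.3).
Solve a·Δx + b·Δy = Δh: det = (-160)·95 − (-70)·(-205) = -29550.
∂h/∂x = [(+1.0)·95 − (-0.3)·(-205)] / -29550 = -0.001134
∂h/∂y = [(-160)·(-0.3) − (-70)·(+1.0)] / -29550 = -0.003993
|∇h| = √(-0.001134² + -0.003993²) = 0.004151
Seepage velocity v = K·i/n = 3.4 × 0.004151 / 0.12 = 0.1176 ft/day.

0.12 ft/day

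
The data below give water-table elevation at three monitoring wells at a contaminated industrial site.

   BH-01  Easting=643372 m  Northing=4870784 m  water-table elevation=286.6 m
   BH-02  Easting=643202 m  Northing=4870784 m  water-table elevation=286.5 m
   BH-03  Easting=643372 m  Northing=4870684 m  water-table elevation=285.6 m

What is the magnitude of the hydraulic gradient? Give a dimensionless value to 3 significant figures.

0.0100

∂h/∂x = (286.5 − 286.6) / (643202 − 643372) = +0.0005882
∂h/∂y = (285.6 − 286.6) / (4870684 − 4870784) = +0.01000
|∇h| = √(0.0005882² + 0.01000²) = 0.01002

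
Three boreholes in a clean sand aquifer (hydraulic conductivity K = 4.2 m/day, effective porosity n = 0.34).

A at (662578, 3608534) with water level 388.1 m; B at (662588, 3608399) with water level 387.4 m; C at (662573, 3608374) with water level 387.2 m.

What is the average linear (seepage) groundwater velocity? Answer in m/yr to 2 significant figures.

31 m/yr

Differences from A: to B (Δx, Δy, Δh) = (10, -135, -0.7); to C = (-5, -160, -0.9).
Determinant of the coordinate differences = 10·(-160) − (-5)·(-135) = -2275.
∂h/∂x = [(-0.7)·(-160) − (-0.9)·(-135)] / -2275 = +0.004176
∂h/∂y = [10·(-0.9) − (-5)·(-0.7)] / -2275 = +0.005495
|∇h| = √(0.004176² + 0.005495²) = 0.006902
Seepage velocity v = K·i/n = 4.2 × 0.006902 / 0.34 = 0.08526 m/day = 31.14 m/yr.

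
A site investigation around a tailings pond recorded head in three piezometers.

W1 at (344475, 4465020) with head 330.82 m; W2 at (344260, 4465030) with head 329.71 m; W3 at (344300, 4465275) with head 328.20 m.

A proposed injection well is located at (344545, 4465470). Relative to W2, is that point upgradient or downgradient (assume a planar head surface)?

downgradient

Taking W1 as reference: W2−W1 = (-215, 10, -1.11); W3−W1 = (-175, 255, -2.62).
Determinant of the coordinate differences = (-215)·255 − (-175)·10 = -53075.
∂h/∂x = [(-1.11)·255 − (-2.62)·10] / -53075 = +0.004839
∂h/∂y = [(-215)·(-2.62) − (-175)·(-1.11)] / -53075 = -0.006953
Head at (344545, 4465470) = 330.82 + (+0.004839)·(70) + (-0.006953)·(450) = 328.03 m.
That is lower than the 329.71 m at W2, so the point is downgradient.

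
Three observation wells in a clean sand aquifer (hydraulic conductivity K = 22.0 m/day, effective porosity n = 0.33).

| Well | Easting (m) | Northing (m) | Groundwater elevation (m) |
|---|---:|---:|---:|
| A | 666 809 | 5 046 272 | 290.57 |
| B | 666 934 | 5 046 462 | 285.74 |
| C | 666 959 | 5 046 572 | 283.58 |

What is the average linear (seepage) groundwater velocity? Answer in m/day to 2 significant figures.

Taking A as reference: B−A = (125, 190, -4.83); C−A = (150, 300, -6.99).
Determinant of the coordinate differences = 125·300 − 150·190 = 9000.
∂h/∂x = [(-4.83)·300 − (-6.99)·190] / 9000 = -0.01343
∂h/∂y = [125·(-6.99) − 150·(-4.83)] / 9000 = -0.01658
|∇h| = √(-0.01343² + -0.01658²) = 0.02134
Seepage velocity v = K·i/n = 22.0 × 0.02134 / 0.33 = 1.423 m/day.

1.4 m/day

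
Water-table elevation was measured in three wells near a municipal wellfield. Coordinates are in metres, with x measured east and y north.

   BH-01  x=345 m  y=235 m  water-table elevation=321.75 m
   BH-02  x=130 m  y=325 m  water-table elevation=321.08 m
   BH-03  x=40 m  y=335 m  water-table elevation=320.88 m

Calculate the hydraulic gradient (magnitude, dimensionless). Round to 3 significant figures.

0.00347

Taking BH-01 as reference: BH-02−BH-01 = (-215, 90, -0.67); BH-03−BH-01 = (-305, 100, -0.87).
Solve a·Δx + b·Δy = Δh: det = (-215)·100 − (-305)·90 = 5950.
∂h/∂x = [(-0.67)·100 − (-0.87)·90] / 5950 = +0.001899
∂h/∂y = [(-215)·(-0.87) − (-305)·(-0.67)] / 5950 = -0.002908
|∇h| = √(0.001899² + -0.002908²) = 0.003473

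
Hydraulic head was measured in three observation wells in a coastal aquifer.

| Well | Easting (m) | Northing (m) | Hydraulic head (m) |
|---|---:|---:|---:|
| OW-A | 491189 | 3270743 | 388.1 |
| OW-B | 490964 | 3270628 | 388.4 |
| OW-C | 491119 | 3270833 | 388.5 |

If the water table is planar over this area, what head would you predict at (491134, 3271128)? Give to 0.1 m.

Three-point gradient (reference OW-A): Δ to OW-B = (-225, -115, +0.3), Δ to OW-C = (-70, 90, +0.4).
∂h/∂x = -0.002580, ∂h/∂y = +0.002438 (det = -28300).
h(491134, 3271128) = 388.1 + (-0.002580)·(-55) + (+0.002438)·(385) = 388.1 +0.142 +0.939 = 389.181 m.

389.2 m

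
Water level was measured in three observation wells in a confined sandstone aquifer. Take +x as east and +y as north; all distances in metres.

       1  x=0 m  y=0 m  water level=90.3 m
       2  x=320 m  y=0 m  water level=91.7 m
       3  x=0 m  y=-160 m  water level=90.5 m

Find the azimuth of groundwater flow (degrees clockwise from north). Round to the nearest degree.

286°

∂h/∂x = (91.7 − 90.3) / (320 − 0) = +0.004375
∂h/∂y = (90.5 − 90.3) / (-160 − 0) = -0.001250
Flow direction (−∇h) has components (-0.004375 E, +0.001250 N).
Azimuth = atan2(E, N) = atan2(-0.004375, +0.001250) = 285.9° ≈ 286°.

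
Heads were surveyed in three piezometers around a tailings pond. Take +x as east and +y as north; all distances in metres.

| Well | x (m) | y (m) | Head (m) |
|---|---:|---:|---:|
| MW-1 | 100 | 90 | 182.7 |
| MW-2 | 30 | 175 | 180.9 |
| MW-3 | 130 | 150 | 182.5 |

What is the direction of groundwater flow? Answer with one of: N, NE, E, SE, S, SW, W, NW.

NW

With h = a·x + b·y + c and MW-1 as origin, the differences give:
  (-70)·a + 85·b = -1.8
  30·a + 60·b = -0.2
Eliminate b (×60 and ×85, subtract): -6750·a = -91.00 → a = ∂h/∂x = +0.01348
Back-substitute: b = ∂h/∂y = -0.01007.
Flow = −∇h = (-0.01348 east, +0.01007 north), which points northwest.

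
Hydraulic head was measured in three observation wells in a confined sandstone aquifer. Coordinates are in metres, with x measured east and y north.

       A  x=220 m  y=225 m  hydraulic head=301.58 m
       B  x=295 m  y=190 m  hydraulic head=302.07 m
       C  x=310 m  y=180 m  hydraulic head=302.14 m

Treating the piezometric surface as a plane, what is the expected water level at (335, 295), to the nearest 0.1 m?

With h = a·x + b·y + c and A as origin, the differences give:
  75·a + (-35)·b = +0.49
  90·a + (-45)·b = +0.56
Eliminate b (×(-45) and ×(-35), subtract): -225·a = -2.450 → a = ∂h/∂x = +0.01089
Back-substitute: b = ∂h/∂y = +0.009333.
h(335, 295) = 301.58 + (+0.01089)·(115) + (+0.009333)·(70) = 301.58 +1.252 +0.653 = 303.486 m.

303.5 m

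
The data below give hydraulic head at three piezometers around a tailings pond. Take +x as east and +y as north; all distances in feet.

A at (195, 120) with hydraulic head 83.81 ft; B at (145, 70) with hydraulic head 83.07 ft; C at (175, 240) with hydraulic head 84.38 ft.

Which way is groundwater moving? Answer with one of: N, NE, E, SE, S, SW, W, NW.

Taking A as reference: B−A = (-50, -50, -0.74); C−A = (-20, 120, +0.57).
Determinant of the coordinate differences = (-50)·120 − (-20)·(-50) = -7000.
∂h/∂x = [(-0.74)·120 − (+0.57)·(-50)] / -7000 = +0.008614
∂h/∂y = [(-50)·(+0.57) − (-20)·(-0.74)] / -7000 = +0.006186
Flow = −∇h = (-0.008614 east, -0.006186 north), which points southwest.

SW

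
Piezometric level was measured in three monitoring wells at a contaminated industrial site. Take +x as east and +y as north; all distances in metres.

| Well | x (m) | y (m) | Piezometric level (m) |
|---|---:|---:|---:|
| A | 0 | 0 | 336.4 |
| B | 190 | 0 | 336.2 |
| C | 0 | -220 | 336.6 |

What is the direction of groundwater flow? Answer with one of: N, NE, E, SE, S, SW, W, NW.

NE

∂h/∂x = (336.2 − 336.4) / (190 − 0) = -0.001053
∂h/∂y = (336.6 − 336.4) / (-220 − 0) = -0.0009091
Flow = −∇h = (+0.001053 east, +0.0009091 north), which points northeast.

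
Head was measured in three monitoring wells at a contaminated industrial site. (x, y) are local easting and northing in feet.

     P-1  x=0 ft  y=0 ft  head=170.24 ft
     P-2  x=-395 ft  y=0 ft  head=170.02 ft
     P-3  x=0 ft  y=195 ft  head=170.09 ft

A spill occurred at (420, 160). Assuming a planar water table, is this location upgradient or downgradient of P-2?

upgradient

∂h/∂x = (170.02 − 170.24) / (-395 − 0) = +0.0005570
∂h/∂y = (170.09 − 170.24) / (195 − 0) = -0.0007692
Head at (420, 160) = 170.24 + (+0.0005570)·(420) + (-0.0007692)·(160) = 170.35 ft.
That is higher than the 170.02 ft at P-2, so the point is upgradient.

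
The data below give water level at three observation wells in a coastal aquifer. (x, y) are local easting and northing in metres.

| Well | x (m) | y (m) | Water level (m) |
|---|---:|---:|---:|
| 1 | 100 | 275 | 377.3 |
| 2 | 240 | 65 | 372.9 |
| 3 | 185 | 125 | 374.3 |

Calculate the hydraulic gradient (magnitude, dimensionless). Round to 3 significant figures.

Three-point gradient (reference 1): Δ to 2 = (140, -210, -4.4), Δ to 3 = (85, -150, -3.0).
∂h/∂x = -0.009524, ∂h/∂y = +0.01460 (det = -3150).
|∇h| = √(-0.009524² + 0.01460²) = 0.01743

0.0174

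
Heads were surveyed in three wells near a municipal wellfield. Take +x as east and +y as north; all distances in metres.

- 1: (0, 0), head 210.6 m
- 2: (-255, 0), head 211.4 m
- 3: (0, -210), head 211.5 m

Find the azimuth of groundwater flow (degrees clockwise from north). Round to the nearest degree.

∂h/∂x = (211.4 − 210.6) / (-255 − 0) = -0.003137
∂h/∂y = (211.5 − 210.6) / (-210 − 0) = -0.004286
Flow direction (−∇h) has components (+0.003137 E, +0.004286 N).
Azimuth = atan2(E, N) = atan2(+0.003137, +0.004286) = 36.2° ≈ 036°.

036°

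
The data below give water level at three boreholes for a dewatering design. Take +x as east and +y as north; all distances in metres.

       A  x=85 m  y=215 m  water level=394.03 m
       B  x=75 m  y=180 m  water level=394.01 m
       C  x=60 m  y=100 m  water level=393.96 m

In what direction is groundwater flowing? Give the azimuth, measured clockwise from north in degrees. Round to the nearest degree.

Taking A as reference: B−A = (-10, -35, -0.02); C−A = (-25, -115, -0.07).
Solve a·Δx + b·Δy = Δh: det = (-10)·(-115) − (-25)·(-35) = 275.
∂h/∂x = [(-0.02)·(-115) − (-0.07)·(-35)] / 275 = -0.0005455
∂h/∂y = [(-10)·(-0.07) − (-25)·(-0.02)] / 275 = +0.0007273
Flow direction (−∇h) has components (+0.0005455 E, -0.0007273 N).
Azimuth = atan2(E, N) = atan2(+0.0005455, -0.0007273) = 143.1° ≈ 143°.

143°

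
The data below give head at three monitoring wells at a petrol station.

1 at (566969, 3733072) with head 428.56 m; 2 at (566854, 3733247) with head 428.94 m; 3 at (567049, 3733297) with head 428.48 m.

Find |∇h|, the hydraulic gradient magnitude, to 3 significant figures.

With h = a·x + b·y + c and 1 as origin, the differences give:
  (-115)·a + 175·b = +0.38
  80·a + 225·b = -0.08
Eliminate b (×225 and ×175, subtract): -39875·a = 99.500 → a = ∂h/∂x = -0.002495
Back-substitute: b = ∂h/∂y = +0.0005317.
|∇h| = √(-0.002495² + 0.0005317²) = 0.002551

0.00255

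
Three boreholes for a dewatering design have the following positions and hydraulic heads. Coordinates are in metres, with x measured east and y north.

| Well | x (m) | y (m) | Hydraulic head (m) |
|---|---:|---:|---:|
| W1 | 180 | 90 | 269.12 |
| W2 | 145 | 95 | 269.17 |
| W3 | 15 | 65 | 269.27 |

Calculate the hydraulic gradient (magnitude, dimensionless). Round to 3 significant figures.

Differences from W1: to W2 (Δx, Δy, Δh) = (-35, 5, +0.05); to W3 = (-165, -25, +0.15).
Solve a·Δx + b·Δy = Δh: det = (-35)·(-25) − (-165)·5 = 1700.
∂h/∂x = [(+0.05)·(-25) − (+0.15)·5] / 1700 = -0.001176
∂h/∂y = [(-35)·(+0.15) − (-165)·(+0.05)] / 1700 = +0.001765
|∇h| = √(-0.001176² + 0.001765²) = 0.002121

0.00212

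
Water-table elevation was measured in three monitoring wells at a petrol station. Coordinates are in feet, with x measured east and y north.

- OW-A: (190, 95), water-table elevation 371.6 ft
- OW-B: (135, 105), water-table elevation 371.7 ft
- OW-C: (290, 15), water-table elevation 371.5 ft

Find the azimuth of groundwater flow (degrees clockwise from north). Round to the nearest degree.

Differences from OW-A: to OW-B (Δx, Δy, Δh) = (-55, 10, +0.1); to OW-C = (100, -80, -0.1).
Determinant of the coordinate differences = (-55)·(-80) − 100·10 = 3400.
∂h/∂x = [(+0.1)·(-80) − (-0.1)·10] / 3400 = -0.002059
∂h/∂y = [(-55)·(-0.1) − 100·(+0.1)] / 3400 = -0.001324
Flow direction (−∇h) has components (+0.002059 E, +0.001324 N).
Azimuth = atan2(E, N) = atan2(+0.002059, +0.001324) = 57.3° ≈ 057°.

057°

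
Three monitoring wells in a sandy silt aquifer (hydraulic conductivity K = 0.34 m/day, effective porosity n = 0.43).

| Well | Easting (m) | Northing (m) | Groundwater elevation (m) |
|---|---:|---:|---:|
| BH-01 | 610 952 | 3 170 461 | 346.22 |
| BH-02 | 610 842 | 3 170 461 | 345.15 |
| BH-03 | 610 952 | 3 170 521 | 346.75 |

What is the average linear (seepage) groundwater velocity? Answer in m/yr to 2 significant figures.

3.8 m/yr

∂h/∂x = (345.15 − 346.22) / (610842 − 610952) = +0.009727
∂h/∂y = (346.75 − 346.22) / (3170521 − 3170461) = +0.008833
|∇h| = √(0.009727² + 0.008833²) = 0.01314
Seepage velocity v = K·i/n = 0.34 × 0.01314 / 0.43 = 0.01039 m/day = 3.795 m/yr.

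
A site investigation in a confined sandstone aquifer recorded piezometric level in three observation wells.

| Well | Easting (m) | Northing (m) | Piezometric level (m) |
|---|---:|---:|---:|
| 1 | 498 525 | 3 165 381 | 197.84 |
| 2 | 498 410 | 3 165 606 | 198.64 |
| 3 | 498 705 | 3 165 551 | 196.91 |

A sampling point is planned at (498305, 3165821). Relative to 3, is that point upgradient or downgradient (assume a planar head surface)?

Taking 1 as reference: 2−1 = (-115, 225, +0.80); 3−1 = (180, 170, -0.93).
Solve a·Δx + b·Δy = Δh: det = (-115)·170 − 180·225 = -60050.
∂h/∂x = [(+0.80)·170 − (-0.93)·225] / -60050 = -0.005749
∂h/∂y = [(-115)·(-0.93) − 180·(+0.80)] / -60050 = +0.0006170
Head at (498305, 3165821) = 197.84 + (-0.005749)·(-220) + (+0.0006170)·(440) = 199.38 m.
That is higher than the 196.91 m at 3, so the point is upgradient.

upgradient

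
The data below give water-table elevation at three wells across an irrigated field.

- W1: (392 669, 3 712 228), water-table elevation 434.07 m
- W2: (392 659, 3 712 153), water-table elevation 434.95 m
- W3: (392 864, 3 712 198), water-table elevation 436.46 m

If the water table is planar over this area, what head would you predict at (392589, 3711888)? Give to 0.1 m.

437.7 m

Three-point gradient (reference W1): Δ to W2 = (-10, -75, +0.88), Δ to W3 = (195, -30, +2.39).
∂h/∂x = +0.01024, ∂h/∂y = -0.01310 (det = 14925).
h(392589, 3711888) = 434.07 + (+0.01024)·(-80) + (-0.01310)·(-340) = 434.07 -0.819 +4.454 = 437.704 m.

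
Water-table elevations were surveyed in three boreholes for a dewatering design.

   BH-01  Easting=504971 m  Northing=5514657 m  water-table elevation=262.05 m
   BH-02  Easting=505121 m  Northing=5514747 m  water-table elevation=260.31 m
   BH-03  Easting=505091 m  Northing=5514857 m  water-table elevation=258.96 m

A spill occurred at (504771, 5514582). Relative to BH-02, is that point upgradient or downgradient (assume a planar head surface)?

Three-point gradient (reference BH-01): Δ to BH-02 = (150, 90, -1.74), Δ to BH-03 = (120, 200, -3.09).
∂h/∂x = -0.003641, ∂h/∂y = -0.01327 (det = 19200).
Head at (504771, 5514582) = 262.05 + (-0.003641)·(-200) + (-0.01327)·(-75) = 263.77 m.
That is higher than the 260.31 m at BH-02, so the point is upgradient.

upgradient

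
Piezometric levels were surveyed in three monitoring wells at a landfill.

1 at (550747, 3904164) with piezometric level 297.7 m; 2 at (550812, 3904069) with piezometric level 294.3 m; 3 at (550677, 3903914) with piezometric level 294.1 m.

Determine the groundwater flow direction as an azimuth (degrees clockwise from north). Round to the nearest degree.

133°

Differences from 1: to 2 (Δx, Δy, Δh) = (65, -95, -3.4); to 3 = (-70, -250, -3.6).
Solve a·Δx + b·Δy = Δh: det = 65·(-250) − (-70)·(-95) = -22900.
∂h/∂x = [(-3.4)·(-250) − (-3.6)·(-95)] / -22900 = -0.02218
∂h/∂y = [65·(-3.6) − (-70)·(-3.4)] / -22900 = +0.02061
Flow direction (−∇h) has components (+0.02218 E, -0.02061 N).
Azimuth = atan2(E, N) = atan2(+0.02218, -0.02061) = 132.9° ≈ 133°.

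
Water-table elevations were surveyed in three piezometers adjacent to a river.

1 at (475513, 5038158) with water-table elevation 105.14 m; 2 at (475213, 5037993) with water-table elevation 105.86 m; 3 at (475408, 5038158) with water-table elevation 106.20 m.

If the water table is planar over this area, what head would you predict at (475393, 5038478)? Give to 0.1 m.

Differences from 1: to 2 (Δx, Δy, Δh) = (-300, -165, +0.72); to 3 = (-105, 0, +1.06).
Solve a·Δx + b·Δy = Δh: det = (-300)·0 − (-105)·(-165) = -17325.
∂h/∂x = [(+0.72)·0 − (+1.06)·(-165)] / -17325 = -0.01010
∂h/∂y = [(-300)·(+1.06) − (-105)·(+0.72)] / -17325 = +0.01399
h(475393, 5038478) = 105.14 + (-0.01010)·(-120) + (+0.01399)·(320) = 105.14 +1.211 +4.477 = 110.829 m.

110.8 m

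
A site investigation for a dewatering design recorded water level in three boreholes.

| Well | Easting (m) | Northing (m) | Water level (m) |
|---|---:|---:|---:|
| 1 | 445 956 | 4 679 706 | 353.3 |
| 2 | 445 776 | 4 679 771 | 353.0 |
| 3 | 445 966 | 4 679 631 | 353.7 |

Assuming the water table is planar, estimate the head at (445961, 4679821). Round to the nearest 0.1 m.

352.7 m

Three-point gradient (reference 1): Δ to 2 = (-180, 65, -0.3), Δ to 3 = (10, -75, +0.4).
∂h/∂x = -0.0002724, ∂h/∂y = -0.005370 (det = 12850).
h(445961, 4679821) = 353.3 + (-0.0002724)·(5) + (-0.005370)·(115) = 353.3 -0.001 -0.618 = 352.681 m.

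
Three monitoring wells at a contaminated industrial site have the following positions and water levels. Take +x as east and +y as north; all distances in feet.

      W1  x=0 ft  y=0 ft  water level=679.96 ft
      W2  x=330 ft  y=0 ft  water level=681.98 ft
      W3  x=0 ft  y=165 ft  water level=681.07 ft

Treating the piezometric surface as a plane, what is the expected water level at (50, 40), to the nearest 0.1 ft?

680.5 ft

∂h/∂x = (681.98 − 679.96) / (330 − 0) = +0.006121
∂h/∂y = (681.07 − 679.96) / (165 − 0) = +0.006727
h(50, 40) = 679.96 + (+0.006121)·(50) + (+0.006727)·(40) = 679.96 +0.306 +0.269 = 680.535 ft.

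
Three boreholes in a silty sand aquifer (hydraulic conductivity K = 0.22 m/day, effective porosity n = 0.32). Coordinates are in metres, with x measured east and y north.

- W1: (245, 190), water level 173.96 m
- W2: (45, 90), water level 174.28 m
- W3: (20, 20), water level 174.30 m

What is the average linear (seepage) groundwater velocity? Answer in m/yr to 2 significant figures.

Differences from W1: to W2 (Δx, Δy, Δh) = (-200, -100, +0.32); to W3 = (-225, -170, +0.34).
Determinant of the coordinate differences = (-200)·(-170) − (-225)·(-100) = 11500.
∂h/∂x = [(+0.32)·(-170) − (+0.34)·(-100)] / 11500 = -0.001774
∂h/∂y = [(-200)·(+0.34) − (-225)·(+0.32)] / 11500 = +0.0003478
|∇h| = √(-0.001774² + 0.0003478²) = 0.001808
Seepage velocity v = K·i/n = 0.22 × 0.001808 / 0.32 = 0.001243 m/day = 0.454 m/yr.

0.45 m/yr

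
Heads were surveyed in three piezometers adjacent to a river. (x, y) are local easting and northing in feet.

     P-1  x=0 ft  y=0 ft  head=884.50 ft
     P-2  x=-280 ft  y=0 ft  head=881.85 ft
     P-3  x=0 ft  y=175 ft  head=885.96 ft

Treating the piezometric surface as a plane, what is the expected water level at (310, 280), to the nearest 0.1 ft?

889.8 ft

∂h/∂x = (881.85 − 884.50) / (-280 − 0) = +0.009464
∂h/∂y = (885.96 − 884.50) / (175 − 0) = +0.008343
h(310, 280) = 884.50 + (+0.009464)·(310) + (+0.008343)·(280) = 884.50 +2.934 +2.336 = 889.770 ft.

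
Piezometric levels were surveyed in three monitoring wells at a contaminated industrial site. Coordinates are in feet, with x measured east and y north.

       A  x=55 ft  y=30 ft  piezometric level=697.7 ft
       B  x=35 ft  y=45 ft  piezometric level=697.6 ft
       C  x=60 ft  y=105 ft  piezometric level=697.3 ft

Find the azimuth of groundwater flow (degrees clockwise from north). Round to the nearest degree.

Taking A as reference: B−A = (-20, 15, -0.1); C−A = (5, 75, -0.4).
Solve a·Δx + b·Δy = Δh: det = (-20)·75 − 5·15 = -1575.
∂h/∂x = [(-0.1)·75 − (-0.4)·15] / -1575 = +0.0009524
∂h/∂y = [(-20)·(-0.4) − 5·(-0.1)] / -1575 = -0.005397
Flow direction (−∇h) has components (-0.0009524 E, +0.005397 N).
Azimuth = atan2(E, N) = atan2(-0.0009524, +0.005397) = 350.0° ≈ 350°.

350°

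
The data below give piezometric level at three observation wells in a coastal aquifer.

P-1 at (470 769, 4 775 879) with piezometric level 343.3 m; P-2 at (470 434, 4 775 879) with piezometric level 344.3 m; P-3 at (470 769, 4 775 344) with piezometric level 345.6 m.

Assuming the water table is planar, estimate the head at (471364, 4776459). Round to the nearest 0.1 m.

339.0 m

∂h/∂x = (344.3 − 343.3) / (470434 − 470769) = -0.002985
∂h/∂y = (345.6 − 343.3) / (4775344 − 4775879) = -0.004299
h(471364, 4776459) = 343.3 + (-0.002985)·(595) + (-0.004299)·(580) = 343.3 -1.776 -2.493 = 339.030 m.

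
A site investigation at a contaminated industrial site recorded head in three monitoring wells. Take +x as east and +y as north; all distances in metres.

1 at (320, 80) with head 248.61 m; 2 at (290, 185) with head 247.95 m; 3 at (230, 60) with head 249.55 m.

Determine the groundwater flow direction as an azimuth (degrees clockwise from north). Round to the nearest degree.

044°

Taking 1 as reference: 2−1 = (-30, 105, -0.66); 3−1 = (-90, -20, +0.94).
Solve a·Δx + b·Δy = Δh: det = (-30)·(-20) − (-90)·105 = 10050.
∂h/∂x = [(-0.66)·(-20) − (+0.94)·105] / 10050 = -0.008507
∂h/∂y = [(-30)·(+0.94) − (-90)·(-0.66)] / 10050 = -0.008716
Flow direction (−∇h) has components (+0.008507 E, +0.008716 N).
Azimuth = atan2(E, N) = atan2(+0.008507, +0.008716) = 44.3° ≈ 044°.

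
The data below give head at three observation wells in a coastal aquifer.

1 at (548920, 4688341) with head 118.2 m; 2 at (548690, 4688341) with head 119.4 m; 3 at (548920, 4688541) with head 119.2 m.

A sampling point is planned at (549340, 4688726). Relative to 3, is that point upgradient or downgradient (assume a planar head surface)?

∂h/∂x = (119.4 − 118.2) / (548690 − 548920) = -0.005217
∂h/∂y = (119.2 − 118.2) / (4688541 − 4688341) = +0.005000
Head at (549340, 4688726) = 118.2 + (-0.005217)·(420) + (+0.005000)·(385) = 117.93 m.
That is lower than the 119.2 m at 3, so the point is downgradient.

downgradient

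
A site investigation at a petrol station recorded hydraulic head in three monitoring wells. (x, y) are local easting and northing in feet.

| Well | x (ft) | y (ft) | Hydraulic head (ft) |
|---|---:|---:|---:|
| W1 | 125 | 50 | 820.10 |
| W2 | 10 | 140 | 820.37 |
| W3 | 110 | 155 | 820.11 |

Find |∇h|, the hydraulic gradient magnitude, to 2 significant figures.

Differences from W1: to W2 (Δx, Δy, Δh) = (-115, 90, +0.27); to W3 = (-15, 105, +0.01).
Determinant of the coordinate differences = (-115)·105 − (-15)·90 = -10725.
∂h/∂x = [(+0.27)·105 − (+0.01)·90] / -10725 = -0.002559
∂h/∂y = [(-115)·(+0.01) − (-15)·(+0.27)] / -10725 = -0.0002704
|∇h| = √(-0.002559² + -0.0002704²) = 0.002573

0.0026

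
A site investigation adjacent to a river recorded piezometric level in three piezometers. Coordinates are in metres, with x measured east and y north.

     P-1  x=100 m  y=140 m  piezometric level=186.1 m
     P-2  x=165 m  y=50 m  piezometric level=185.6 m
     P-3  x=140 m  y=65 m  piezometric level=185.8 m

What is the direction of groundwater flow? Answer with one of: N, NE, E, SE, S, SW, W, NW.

E

With h = a·x + b·y + c and P-1 as origin, the differences give:
  65·a + (-90)·b = -0.5
  40·a + (-75)·b = -0.3
Eliminate b (×(-75) and ×(-90), subtract): -1275·a = 10.50 → a = ∂h/∂x = -0.008235
Back-substitute: b = ∂h/∂y = -0.0003922.
Flow = −∇h = (+0.008235 east, +0.0003922 north), which points east.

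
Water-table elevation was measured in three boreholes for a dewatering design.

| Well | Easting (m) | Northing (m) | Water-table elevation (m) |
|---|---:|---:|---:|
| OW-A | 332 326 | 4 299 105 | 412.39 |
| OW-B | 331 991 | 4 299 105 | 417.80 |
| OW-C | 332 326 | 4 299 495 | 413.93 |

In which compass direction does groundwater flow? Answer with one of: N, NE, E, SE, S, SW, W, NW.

∂h/∂x = (417.80 − 412.39) / (331991 − 332326) = -0.01615
∂h/∂y = (413.93 − 412.39) / (4299495 − 4299105) = +0.003949
Flow = −∇h = (+0.01615 east, -0.003949 north), which points east.

E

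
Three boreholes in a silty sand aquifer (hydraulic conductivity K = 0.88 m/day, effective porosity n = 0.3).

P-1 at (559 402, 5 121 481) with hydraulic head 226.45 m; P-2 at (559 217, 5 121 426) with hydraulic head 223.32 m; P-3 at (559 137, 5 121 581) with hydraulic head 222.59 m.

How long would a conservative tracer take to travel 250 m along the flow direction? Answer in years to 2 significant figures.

Taking P-1 as reference: P-2−P-1 = (-185, -55, -3.13); P-3−P-1 = (-265, 100, -3.86).
Solve a·Δx + b·Δy = Δh: det = (-185)·100 − (-265)·(-55) = -33075.
∂h/∂x = [(-3.13)·100 − (-3.86)·(-55)] / -33075 = +0.01588
∂h/∂y = [(-185)·(-3.86) − (-265)·(-3.13)] / -33075 = +0.003488
|∇h| = √(0.01588² + 0.003488²) = 0.01626
Seepage velocity v = K·i/n = 0.88 × 0.01626 / 0.3 = 0.0477 m/day.
t = 250 / 0.0477 = 5241 days = 14.3 years.

14 years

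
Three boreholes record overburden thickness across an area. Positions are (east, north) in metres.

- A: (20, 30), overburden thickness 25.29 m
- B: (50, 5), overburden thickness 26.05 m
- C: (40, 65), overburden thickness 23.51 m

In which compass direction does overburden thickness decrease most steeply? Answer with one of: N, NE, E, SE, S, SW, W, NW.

N

Differences from A: to B (Δx, Δy, Δh) = (30, -25, +0.76); to C = (20, 35, -1.78).
Solve a·Δx + b·Δy = Δd: det = 30·35 − 20·(-25) = 1550.
∂d/∂x = [(+0.76)·35 − (-1.78)·(-25)] / 1550 = -0.01155
∂d/∂y = [30·(-1.78) − 20·(+0.76)] / 1550 = -0.04426
Steepest decrease is along −∇f = (+0.01155 E, +0.04426 N) → north.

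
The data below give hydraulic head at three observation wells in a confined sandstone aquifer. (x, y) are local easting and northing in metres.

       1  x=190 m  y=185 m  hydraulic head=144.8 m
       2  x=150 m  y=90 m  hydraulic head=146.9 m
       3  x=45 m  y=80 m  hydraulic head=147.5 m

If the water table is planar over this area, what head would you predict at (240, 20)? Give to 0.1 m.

Taking 1 as reference: 2−1 = (-40, -95, +2.1); 3−1 = (-145, -105, +2.7).
Determinant of the coordinate differences = (-40)·(-105) − (-145)·(-95) = -9575.
∂h/∂x = [(+2.1)·(-105) − (+2.7)·(-95)] / -9575 = -0.003760
∂h/∂y = [(-40)·(+2.7) − (-145)·(+2.1)] / -9575 = -0.02052
h(240, 20) = 144.8 + (-0.003760)·(50) + (-0.02052)·(-165) = 144.8 -0.188 +3.386 = 147.998 m.

148.0 m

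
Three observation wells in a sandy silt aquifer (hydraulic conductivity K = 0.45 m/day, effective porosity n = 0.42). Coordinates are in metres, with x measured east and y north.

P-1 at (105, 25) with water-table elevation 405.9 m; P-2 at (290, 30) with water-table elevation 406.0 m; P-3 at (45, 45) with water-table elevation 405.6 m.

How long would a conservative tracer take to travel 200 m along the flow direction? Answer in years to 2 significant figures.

41 years

With h = a·x + b·y + c and P-1 as origin, the differences give:
  185·a + 5·b = +0.1
  (-60)·a + 20·b = -0.3
Eliminate b (×20 and ×5, subtract): 4000·a = 3.50 → a = ∂h/∂x = +0.0008750
Back-substitute: b = ∂h/∂y = -0.01237.
|∇h| = √(0.0008750² + -0.01237²) = 0.0124
Seepage velocity v = K·i/n = 0.45 × 0.0124 / 0.42 = 0.01329 m/day.
t = 200 / 0.01329 = 1.505e+04 days = 41.2 years.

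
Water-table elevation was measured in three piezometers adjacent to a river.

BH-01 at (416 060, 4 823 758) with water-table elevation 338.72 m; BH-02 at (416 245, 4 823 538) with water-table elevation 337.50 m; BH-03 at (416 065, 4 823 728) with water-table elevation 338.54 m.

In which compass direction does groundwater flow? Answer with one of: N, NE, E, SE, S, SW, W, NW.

S

With h = a·x + b·y + c and BH-01 as origin, the differences give:
  185·a + (-220)·b = -1.22
  5·a + (-30)·b = -0.18
Eliminate b (×(-30) and ×(-220), subtract): -4450·a = -3.000 → a = ∂h/∂x = +0.0006742
Back-substitute: b = ∂h/∂y = +0.006112.
Flow = −∇h = (-0.0006742 east, -0.006112 north), which points south.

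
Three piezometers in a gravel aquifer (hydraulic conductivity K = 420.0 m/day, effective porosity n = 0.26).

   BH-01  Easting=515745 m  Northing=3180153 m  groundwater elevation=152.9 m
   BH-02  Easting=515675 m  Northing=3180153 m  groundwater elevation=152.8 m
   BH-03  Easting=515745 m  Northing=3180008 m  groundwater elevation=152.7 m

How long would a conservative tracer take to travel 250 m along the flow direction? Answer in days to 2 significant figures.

78 days

∂h/∂x = (152.8 − 152.9) / (515675 − 515745) = +0.001429
∂h/∂y = (152.7 − 152.9) / (3180008 − 3180153) = +0.001379
|∇h| = √(0.001429² + 0.001379²) = 0.001986
Seepage velocity v = K·i/n = 420.0 × 0.001986 / 0.26 = 3.208 m/day.
t = 250 / 3.208 = 77.93 days.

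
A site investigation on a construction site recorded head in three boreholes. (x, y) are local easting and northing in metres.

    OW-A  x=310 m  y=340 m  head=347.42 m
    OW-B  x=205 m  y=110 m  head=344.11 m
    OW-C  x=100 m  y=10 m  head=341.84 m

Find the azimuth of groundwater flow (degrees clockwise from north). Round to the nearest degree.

240°

Three-point gradient (reference OW-A): Δ to OW-B = (-105, -230, -3.31), Δ to OW-C = (-210, -330, -5.58).
∂h/∂x = +0.01400, ∂h/∂y = +0.008000 (det = -13650).
Flow direction (−∇h) has components (-0.01400 E, -0.008000 N).
Azimuth = atan2(E, N) = atan2(-0.01400, -0.008000) = 240.3° ≈ 240°.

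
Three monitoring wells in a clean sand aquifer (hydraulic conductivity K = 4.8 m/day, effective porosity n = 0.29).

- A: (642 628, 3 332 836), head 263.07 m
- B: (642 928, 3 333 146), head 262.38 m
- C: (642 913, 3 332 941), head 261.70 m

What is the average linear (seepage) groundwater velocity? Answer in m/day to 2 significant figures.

0.12 m/day

With h = a·x + b·y + c and A as origin, the differences give:
  300·a + 310·b = -0.69
  285·a + 105·b = -1.37
Eliminate b (×105 and ×310, subtract): -56850·a = 352.250 → a = ∂h/∂x = -0.006196
Back-substitute: b = ∂h/∂y = +0.003770.
|∇h| = √(-0.006196² + 0.003770²) = 0.007253
Seepage velocity v = K·i/n = 4.8 × 0.007253 / 0.29 = 0.12 m/day.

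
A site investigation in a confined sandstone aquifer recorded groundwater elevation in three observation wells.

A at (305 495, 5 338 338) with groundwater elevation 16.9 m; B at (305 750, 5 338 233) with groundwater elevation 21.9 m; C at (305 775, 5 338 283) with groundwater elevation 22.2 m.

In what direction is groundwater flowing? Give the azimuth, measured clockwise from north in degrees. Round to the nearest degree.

280°

With h = a·x + b·y + c and A as origin, the differences give:
  255·a + (-105)·b = +5.0
  280·a + (-55)·b = +5.3
Eliminate b (×(-55) and ×(-105), subtract): 15375·a = 281.50 → a = ∂h/∂x = +0.01831
Back-substitute: b = ∂h/∂y = -0.003154.
Flow direction (−∇h) has components (-0.01831 E, +0.003154 N).
Azimuth = atan2(E, N) = atan2(-0.01831, +0.003154) = 279.8° ≈ 280°.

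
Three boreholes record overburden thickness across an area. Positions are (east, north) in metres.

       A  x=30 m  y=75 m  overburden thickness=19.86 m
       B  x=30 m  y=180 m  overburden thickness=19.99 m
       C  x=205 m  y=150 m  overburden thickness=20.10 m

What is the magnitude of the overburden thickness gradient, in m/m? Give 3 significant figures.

0.00150 m/m

Three-point gradient (reference A): Δ to B = (0, 105, +0.13), Δ to C = (175, 75, +0.24).
∂d/∂x = +0.0008408, ∂d/∂y = +0.001238 (det = -18375).
|∇f| = √(0.0008408² + 0.001238²) = 0.001497 m/m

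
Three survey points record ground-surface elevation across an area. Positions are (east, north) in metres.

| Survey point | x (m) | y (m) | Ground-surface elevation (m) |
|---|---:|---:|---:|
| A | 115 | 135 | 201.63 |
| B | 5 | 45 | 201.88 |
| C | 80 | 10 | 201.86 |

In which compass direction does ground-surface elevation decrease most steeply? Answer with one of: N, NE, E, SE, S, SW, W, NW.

NE

Taking A as reference: B−A = (-110, -90, +0.25); C−A = (-35, -125, +0.23).
Determinant of the coordinate differences = (-110)·(-125) − (-35)·(-90) = 10600.
∂z/∂x = [(+0.25)·(-125) − (+0.23)·(-90)] / 10600 = -0.0009953
∂z/∂y = [(-110)·(+0.23) − (-35)·(+0.25)] / 10600 = -0.001561
Steepest decrease is along −∇f = (+0.0009953 E, +0.001561 N) → northeast.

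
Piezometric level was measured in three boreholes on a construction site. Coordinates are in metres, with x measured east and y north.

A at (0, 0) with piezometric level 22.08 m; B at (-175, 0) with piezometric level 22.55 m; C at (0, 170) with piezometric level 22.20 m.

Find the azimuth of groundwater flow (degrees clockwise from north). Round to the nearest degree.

∂h/∂x = (22.55 − 22.08) / (-175 − 0) = -0.002686
∂h/∂y = (22.20 − 22.08) / (170 − 0) = +0.0007059
Flow direction (−∇h) has components (+0.002686 E, -0.0007059 N).
Azimuth = atan2(E, N) = atan2(+0.002686, -0.0007059) = 104.7° ≈ 105°.

105°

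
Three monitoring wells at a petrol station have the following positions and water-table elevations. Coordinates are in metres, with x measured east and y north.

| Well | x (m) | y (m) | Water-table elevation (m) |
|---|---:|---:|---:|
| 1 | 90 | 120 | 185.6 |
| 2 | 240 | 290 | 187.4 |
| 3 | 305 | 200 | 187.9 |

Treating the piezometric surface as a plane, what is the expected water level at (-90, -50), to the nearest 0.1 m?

183.5 m

With h = a·x + b·y + c and 1 as origin, the differences give:
  150·a + 170·b = +1.8
  215·a + 80·b = +2.3
Eliminate b (×80 and ×170, subtract): -24550·a = -247.00 → a = ∂h/∂x = +0.01006
Back-substitute: b = ∂h/∂y = +0.001711.
h(-90, -50) = 185.6 + (+0.01006)·(-180) + (+0.001711)·(-170) = 185.6 -1.811 -0.291 = 183.498 m.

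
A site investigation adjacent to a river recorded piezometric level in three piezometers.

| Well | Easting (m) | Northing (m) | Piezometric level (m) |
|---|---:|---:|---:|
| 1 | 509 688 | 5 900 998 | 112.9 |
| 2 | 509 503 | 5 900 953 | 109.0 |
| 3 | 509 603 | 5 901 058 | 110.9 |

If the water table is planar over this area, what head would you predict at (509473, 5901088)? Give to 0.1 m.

108.0 m

Differences from 1: to 2 (Δx, Δy, Δh) = (-185, -45, -3.9); to 3 = (-85, 60, -2.0).
Solve a·Δx + b·Δy = Δh: det = (-185)·60 − (-85)·(-45) = -14925.
∂h/∂x = [(-3.9)·60 − (-2.0)·(-45)] / -14925 = +0.02171
∂h/∂y = [(-185)·(-2.0) − (-85)·(-3.9)] / -14925 = -0.002580
h(509473, 5901088) = 112.9 + (+0.02171)·(-215) + (-0.002580)·(90) = 112.9 -4.667 -0.232 = 108.001 m.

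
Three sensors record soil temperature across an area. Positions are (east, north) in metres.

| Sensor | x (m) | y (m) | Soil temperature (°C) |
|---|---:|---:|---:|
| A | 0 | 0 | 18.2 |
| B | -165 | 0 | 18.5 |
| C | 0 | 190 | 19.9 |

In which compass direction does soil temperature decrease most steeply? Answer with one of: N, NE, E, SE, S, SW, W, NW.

S

∂T/∂x = (18.5 − 18.2) / (-165 − 0) = -0.001818
∂T/∂y = (19.9 − 18.2) / (190 − 0) = +0.008947
Steepest decrease is along −∇f = (+0.001818 E, -0.008947 N) → south.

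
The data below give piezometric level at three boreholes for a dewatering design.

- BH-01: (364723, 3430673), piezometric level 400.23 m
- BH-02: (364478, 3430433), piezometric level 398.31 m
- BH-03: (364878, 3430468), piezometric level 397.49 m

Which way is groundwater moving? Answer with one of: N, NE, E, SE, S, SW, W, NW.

S

Taking BH-01 as reference: BH-02−BH-01 = (-245, -240, -1.92); BH-03−BH-01 = (155, -205, -2.74).
Solve a·Δx + b·Δy = Δh: det = (-245)·(-205) − 155·(-240) = 87425.
∂h/∂x = [(-1.92)·(-205) − (-2.74)·(-240)] / 87425 = -0.003020
∂h/∂y = [(-245)·(-2.74) − 155·(-1.92)] / 87425 = +0.01108
Flow = −∇h = (+0.003020 east, -0.01108 north), which points south.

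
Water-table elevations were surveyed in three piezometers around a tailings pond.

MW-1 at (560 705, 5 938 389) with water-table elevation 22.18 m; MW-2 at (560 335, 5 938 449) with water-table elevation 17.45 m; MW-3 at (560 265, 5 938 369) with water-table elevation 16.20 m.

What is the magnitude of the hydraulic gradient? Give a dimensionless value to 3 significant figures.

0.0140

Taking MW-1 as reference: MW-2−MW-1 = (-370, 60, -4.73); MW-3−MW-1 = (-440, -20, -5.98).
Determinant of the coordinate differences = (-370)·(-20) − (-440)·60 = 33800.
∂h/∂x = [(-4.73)·(-20) − (-5.98)·60] / 33800 = +0.01341
∂h/∂y = [(-370)·(-5.98) − (-440)·(-4.73)] / 33800 = +0.003888
|∇h| = √(0.01341² + 0.003888²) = 0.01396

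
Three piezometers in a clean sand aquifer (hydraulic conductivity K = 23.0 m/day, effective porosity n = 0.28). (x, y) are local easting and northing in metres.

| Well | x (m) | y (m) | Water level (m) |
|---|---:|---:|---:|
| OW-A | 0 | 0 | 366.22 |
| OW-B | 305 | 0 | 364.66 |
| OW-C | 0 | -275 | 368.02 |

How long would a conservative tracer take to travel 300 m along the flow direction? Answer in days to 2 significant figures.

∂h/∂x = (364.66 − 366.22) / (305 − 0) = -0.005115
∂h/∂y = (368.02 − 366.22) / (-275 − 0) = -0.006545
|∇h| = √(-0.005115² + -0.006545²) = 0.008307
Seepage velocity v = K·i/n = 23.0 × 0.008307 / 0.28 = 0.6824 m/day.
t = 300 / 0.6824 = 439.6 days.

440 days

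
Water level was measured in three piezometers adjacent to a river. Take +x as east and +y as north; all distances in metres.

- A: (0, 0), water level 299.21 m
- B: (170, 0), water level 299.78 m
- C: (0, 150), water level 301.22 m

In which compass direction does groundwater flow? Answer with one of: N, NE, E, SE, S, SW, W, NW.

S

∂h/∂x = (299.78 − 299.21) / (170 − 0) = +0.003353
∂h/∂y = (301.22 − 299.21) / (150 − 0) = +0.01340
Flow = −∇h = (-0.003353 east, -0.01340 north), which points south.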